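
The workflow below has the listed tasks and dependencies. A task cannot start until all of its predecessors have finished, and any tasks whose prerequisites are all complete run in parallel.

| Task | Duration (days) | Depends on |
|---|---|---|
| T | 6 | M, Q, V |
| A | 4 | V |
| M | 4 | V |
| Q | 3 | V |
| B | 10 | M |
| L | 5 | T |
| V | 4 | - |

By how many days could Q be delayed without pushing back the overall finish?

1

V→M→T→L = 4+4+6+5 = 19 sets the makespan at 19 days.
Q finishes as early as 7 and must finish by 8.
Float = 19 − 18 = 1.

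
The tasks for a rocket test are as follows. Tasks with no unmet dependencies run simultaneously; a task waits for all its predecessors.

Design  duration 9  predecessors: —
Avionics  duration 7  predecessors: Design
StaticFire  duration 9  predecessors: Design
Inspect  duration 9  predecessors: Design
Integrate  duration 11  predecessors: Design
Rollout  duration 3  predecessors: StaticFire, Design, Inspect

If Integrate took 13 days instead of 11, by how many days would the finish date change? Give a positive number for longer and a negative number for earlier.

Critical path before the change: Design→StaticFire→Rollout = 9+9+3 = 21 giving 21 days.
The longest path through Integrate is only 20 days, so Integrate has float 1.
Now Design→Integrate = 9+13 = 22 is longest, so the finish becomes 22 days.
Change in finish: 22 − 21 = +1 days.

1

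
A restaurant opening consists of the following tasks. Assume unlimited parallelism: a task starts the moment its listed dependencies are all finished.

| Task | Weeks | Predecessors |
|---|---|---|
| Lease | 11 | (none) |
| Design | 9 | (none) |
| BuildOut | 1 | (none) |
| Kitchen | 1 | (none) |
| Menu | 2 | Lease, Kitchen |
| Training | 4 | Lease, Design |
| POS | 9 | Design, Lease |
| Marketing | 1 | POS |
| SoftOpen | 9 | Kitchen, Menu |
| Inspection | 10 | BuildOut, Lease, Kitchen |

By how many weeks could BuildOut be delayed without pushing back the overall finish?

Lease→Menu→SoftOpen = 11+2+9 = 22 sets the makespan at 22 weeks.
The longest chain containing BuildOut totals 11 weeks.
Float = 22 − 11 = 11.

11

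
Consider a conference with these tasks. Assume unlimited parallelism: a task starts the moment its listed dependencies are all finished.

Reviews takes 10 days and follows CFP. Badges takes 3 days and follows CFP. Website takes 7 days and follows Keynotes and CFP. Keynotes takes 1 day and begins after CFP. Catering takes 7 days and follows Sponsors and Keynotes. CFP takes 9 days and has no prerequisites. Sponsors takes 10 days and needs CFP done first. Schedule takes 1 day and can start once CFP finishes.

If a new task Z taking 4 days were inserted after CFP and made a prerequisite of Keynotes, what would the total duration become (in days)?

26

Originally the conference takes 26 days.
With Z inserted, Keynotes now waits for max(CFP, Z).
New critical path: CFP→Sponsors→Catering = 9+10+7 = 26 ⇒ 26 days.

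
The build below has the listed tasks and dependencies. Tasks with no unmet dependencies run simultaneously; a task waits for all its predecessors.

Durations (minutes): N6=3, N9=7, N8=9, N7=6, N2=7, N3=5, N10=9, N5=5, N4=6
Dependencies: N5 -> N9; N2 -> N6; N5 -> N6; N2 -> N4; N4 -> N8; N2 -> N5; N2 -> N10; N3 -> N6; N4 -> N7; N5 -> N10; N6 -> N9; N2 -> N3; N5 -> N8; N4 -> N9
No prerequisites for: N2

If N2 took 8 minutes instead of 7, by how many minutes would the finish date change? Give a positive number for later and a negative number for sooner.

1

Actual critical path: N2→N3→N6→N9 = 7+5+3+7 = 22 ⇒ 22 minutes.
Since N2 is critical, the +1 change carries straight to that chain (now 23 minutes).
That remains the longest chain; total 23 minutes.
Change in finish: 23 − 22 = +1 minutes.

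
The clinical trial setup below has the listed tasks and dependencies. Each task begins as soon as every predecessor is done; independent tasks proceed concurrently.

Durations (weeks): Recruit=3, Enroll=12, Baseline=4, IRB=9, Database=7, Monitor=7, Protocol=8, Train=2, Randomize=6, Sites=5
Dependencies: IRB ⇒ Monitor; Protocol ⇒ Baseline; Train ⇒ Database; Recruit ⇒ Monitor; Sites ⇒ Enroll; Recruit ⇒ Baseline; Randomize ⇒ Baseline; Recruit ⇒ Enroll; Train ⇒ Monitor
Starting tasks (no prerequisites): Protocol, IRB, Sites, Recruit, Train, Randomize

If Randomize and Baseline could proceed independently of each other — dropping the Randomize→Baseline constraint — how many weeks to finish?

Before: longest chain Sites→Enroll = 5+12 = 17, finish 17.
Dropping Randomize→Baseline doesn't change Baseline's earliest start (8); another predecessor still binds.
New critical path: Sites→Enroll = 5+12 = 17 ⇒ 17 weeks.

17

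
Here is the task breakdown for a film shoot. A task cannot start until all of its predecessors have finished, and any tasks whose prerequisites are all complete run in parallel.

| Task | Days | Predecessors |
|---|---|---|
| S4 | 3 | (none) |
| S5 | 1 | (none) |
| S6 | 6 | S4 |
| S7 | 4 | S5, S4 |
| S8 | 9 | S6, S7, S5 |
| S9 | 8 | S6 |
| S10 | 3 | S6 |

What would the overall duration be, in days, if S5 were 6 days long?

Baseline: S4→S6→S8 = 3+6+9 = 18 → 18 days.
S5 has 4 days of float (longest path through it is 14).
Now S5→S7→S8 = 6+4+9 = 19 is longest, so the finish becomes 19 days.

19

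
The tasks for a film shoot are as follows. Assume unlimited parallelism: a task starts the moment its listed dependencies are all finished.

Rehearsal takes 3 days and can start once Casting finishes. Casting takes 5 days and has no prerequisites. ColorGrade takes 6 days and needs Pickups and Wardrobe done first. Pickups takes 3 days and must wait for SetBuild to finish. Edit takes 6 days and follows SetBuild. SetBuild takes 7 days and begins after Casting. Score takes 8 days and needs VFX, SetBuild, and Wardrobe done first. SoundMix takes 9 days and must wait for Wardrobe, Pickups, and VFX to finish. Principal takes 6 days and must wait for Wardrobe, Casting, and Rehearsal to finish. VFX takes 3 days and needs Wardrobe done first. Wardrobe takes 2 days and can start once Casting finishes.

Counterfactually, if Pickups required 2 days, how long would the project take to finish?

23

As given, the longest chain is Casting→SetBuild→Pickups→SoundMix = 5+7+3+9 = 24, so the finish is 24 days.
Since Pickups is critical, the -1 change carries straight to that chain (now 23 days).
No other chain overtakes it, so the finish is 23 days.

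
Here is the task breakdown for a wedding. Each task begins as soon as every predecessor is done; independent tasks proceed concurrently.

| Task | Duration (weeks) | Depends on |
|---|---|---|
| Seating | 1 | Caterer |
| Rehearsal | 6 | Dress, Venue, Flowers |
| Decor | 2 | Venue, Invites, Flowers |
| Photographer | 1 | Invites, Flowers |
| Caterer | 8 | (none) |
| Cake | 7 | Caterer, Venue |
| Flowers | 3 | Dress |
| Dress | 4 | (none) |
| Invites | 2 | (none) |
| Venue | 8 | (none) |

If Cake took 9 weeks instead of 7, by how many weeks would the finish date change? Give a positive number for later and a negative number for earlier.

As given, the longest chain is Venue→Cake = 8+7 = 15, so the finish is 15 weeks.
Since Cake is critical, the +2 change carries straight to that chain (now 17 weeks).
The critical path is still Venue→Cake; finish is now 17 weeks.
Change in finish: 17 − 15 = +2 weeks.

2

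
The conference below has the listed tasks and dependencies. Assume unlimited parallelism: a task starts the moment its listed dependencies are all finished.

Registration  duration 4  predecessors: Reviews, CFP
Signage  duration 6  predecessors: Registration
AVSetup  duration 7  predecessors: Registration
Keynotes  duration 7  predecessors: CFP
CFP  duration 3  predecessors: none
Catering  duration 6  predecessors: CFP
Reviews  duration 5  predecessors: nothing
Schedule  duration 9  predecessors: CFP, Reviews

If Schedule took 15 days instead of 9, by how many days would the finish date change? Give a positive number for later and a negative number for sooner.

4

The binding path is Reviews→Registration→AVSetup = 5+4+7 = 16; finish at 16 days.
The longest path through Schedule is only 14 days, so Schedule has float 2.
The binding chain switches to Reviews→Schedule = 5+15 = 20; finish 20 days.
Change in finish: 20 − 16 = +4 days.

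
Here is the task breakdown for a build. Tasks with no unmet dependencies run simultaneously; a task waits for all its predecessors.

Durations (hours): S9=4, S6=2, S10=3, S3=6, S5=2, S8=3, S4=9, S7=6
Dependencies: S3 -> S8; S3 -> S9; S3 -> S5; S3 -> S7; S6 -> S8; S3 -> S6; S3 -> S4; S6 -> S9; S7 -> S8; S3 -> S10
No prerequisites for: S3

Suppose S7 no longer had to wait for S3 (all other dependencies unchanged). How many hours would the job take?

15

Before: longest chain S3→S4 = 6+9 = 15, finish 15.
Without S3→S7, S7's earliest start moves from 6 to 0.
After: S3→S4 = 6+9 = 15 → 15 hours.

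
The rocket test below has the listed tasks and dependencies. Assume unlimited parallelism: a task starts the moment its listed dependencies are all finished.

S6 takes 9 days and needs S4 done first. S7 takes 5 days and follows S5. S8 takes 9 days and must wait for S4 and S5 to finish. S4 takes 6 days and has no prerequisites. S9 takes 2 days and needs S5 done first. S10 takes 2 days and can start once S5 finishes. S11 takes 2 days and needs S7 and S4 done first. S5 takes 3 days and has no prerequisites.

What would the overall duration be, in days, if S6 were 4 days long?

Baseline: S4→S6 = 6+9 = 15 → 15 days.
Since S6 is critical, the -5 change carries straight to that chain (now 10 days).
New critical path: S4→S8 = 6+9 = 15 ⇒ 15 days.

15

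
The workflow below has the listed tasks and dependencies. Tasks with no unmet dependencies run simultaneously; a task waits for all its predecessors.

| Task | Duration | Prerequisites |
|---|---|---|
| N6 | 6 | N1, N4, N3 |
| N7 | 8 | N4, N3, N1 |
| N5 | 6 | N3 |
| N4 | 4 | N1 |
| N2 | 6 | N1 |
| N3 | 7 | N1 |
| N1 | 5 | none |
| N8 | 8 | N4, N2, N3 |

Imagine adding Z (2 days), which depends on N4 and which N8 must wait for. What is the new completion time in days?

20

Originally the job takes 20 days.
With Z inserted, N8 now waits for max(N4, N2, N3, Z).
New critical path: N1→N3→N7 = 5+7+8 = 20 ⇒ 20 days.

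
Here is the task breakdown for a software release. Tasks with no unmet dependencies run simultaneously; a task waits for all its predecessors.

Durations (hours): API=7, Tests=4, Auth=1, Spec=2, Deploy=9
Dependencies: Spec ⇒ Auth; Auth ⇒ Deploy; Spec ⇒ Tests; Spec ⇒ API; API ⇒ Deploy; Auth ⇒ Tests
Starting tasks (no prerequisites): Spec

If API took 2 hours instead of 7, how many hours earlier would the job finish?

5

The binding path is Spec→API→Deploy = 2+7+9 = 18; finish at 18 hours.
API lies on that path, so at 2 hours the path becomes 13 hours.
That remains the longest chain; total 13 hours.
Change in finish: 13 − 18 = -5 hours.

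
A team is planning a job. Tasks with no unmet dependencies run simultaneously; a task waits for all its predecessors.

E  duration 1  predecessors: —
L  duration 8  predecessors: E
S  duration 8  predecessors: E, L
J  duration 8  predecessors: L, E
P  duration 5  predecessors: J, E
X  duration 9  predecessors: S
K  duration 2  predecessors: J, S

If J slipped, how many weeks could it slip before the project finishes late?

4

The longest chain is E→L→S→X = 1+8+8+9 = 26; overall finish 26 weeks.
J finishes as early as 17 and must finish by 21.
Float = 26 − 22 = 4.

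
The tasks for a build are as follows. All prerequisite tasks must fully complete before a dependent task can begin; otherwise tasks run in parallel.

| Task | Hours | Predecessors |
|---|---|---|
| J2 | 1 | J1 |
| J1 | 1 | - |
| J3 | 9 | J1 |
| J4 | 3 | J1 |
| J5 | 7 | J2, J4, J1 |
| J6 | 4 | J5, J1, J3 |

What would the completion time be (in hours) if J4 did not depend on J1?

14

Before: longest chain J1→J4→J5→J6 = 1+3+7+4 = 15, finish 15.
Without J1→J4, J4's earliest start moves from 1 to 0.
The longest chain is now J1→J3→J6 = 1+9+4 = 14, so the plan takes 14 hours.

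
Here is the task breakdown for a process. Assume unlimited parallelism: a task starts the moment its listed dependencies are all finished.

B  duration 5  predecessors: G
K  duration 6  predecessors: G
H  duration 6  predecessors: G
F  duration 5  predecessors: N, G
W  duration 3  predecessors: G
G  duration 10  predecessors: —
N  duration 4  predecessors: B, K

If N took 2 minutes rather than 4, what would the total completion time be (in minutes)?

23

Actual critical path: G→K→N→F = 10+6+4+5 = 25 ⇒ 25 minutes.
N lies on that path, so at 2 minutes the path becomes 23 minutes.
No other chain overtakes it, so the finish is 23 minutes.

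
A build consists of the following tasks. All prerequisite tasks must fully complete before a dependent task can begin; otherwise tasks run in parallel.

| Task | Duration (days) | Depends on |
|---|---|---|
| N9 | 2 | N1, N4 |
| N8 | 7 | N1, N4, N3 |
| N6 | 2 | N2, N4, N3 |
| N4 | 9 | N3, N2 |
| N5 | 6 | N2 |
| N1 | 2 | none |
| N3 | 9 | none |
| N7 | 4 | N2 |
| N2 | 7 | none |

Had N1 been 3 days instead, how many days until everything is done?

The binding path is N3→N4→N8 = 9+9+7 = 25; finish at 25 days.
N1 has 16 days of float (longest path through it is 9).
The critical path is still N3→N4→N8; finish is now 25 days.

25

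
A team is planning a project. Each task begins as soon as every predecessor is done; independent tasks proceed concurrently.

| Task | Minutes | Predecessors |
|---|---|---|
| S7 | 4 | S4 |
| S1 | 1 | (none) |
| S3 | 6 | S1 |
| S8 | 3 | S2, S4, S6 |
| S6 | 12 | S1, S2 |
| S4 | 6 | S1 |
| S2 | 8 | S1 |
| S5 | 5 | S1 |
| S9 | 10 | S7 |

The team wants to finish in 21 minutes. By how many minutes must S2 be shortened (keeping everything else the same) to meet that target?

3

Current finish: 24 minutes; target: 21.
S2 is on every critical path, so each minute cut from S2 cuts the finish by one (this holds down to a finish of 21).
Need 24 − 21 = 3 minutes off S2 → S2 becomes 5 minutes, finish becomes 21.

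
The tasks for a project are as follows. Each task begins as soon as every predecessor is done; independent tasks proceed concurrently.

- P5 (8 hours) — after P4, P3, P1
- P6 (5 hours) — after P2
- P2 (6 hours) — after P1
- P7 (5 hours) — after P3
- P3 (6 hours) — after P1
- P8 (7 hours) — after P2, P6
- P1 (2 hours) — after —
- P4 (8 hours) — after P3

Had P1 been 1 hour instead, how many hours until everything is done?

The binding path is P1→P3→P4→P5 = 2+6+8+8 = 24; finish at 24 hours.
P1 is on the critical path; changing it to 1 makes that path 23 hours.
That remains the longest chain; total 23 hours.

23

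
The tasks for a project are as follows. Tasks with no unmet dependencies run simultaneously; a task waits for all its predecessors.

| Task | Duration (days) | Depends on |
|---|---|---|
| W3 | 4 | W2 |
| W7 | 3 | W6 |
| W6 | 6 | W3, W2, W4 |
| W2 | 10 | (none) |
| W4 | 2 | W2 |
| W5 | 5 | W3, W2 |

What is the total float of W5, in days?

4

W2→W3→W6→W7 = 10+4+6+3 = 23 sets the makespan at 23 days.
W5 finishes as early as 19 and must finish by 23.
Slack of W5 = 18 − 14 = 4 days.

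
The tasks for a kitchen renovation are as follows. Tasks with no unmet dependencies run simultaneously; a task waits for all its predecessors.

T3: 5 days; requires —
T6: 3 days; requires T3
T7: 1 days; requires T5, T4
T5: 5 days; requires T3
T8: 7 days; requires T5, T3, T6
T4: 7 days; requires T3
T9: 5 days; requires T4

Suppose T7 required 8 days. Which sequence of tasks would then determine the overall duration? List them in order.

Critical path before the change: T3→T4→T9 = 5+7+5 = 17 giving 17 days.
The longest path through T7 is only 13 days, so T7 has float 4.
Now T3→T4→T7 = 5+7+8 = 20 is longest, so the finish becomes 20 days.

T3, T4, T7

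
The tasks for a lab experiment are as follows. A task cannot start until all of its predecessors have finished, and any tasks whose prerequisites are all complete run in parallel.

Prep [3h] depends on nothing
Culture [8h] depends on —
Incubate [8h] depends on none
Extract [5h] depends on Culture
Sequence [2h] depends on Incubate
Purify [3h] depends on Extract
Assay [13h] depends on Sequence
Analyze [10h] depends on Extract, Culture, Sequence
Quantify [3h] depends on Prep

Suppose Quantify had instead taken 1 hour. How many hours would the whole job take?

The binding path is Culture→Extract→Analyze = 8+5+10 = 23; finish at 23 hours.
The longest path through Quantify is only 6 hours, so Quantify has float 17.
The critical path is still Culture→Extract→Analyze; finish is now 23 hours.

23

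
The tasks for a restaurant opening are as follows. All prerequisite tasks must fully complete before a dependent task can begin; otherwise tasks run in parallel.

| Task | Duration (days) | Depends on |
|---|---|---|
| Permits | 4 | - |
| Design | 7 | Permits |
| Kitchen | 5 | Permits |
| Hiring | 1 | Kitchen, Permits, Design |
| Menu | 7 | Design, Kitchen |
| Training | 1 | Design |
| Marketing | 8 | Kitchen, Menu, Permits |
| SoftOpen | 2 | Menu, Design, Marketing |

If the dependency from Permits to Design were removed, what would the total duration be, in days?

Before: longest chain Permits→Design→Menu→Marketing→SoftOpen = 4+7+7+8+2 = 28, finish 28.
Without Permits→Design, Design's earliest start moves from 4 to 0.
After: Permits→Kitchen→Menu→Marketing→SoftOpen = 4+5+7+8+2 = 26 → 26 days.

26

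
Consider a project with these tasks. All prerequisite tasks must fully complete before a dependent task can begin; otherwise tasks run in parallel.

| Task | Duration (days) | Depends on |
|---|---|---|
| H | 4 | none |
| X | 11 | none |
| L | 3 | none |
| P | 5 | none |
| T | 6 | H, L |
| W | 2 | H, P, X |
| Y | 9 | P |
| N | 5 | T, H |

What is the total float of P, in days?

The longest chain is H→T→N = 4+6+5 = 15; overall finish 15 days.
P finishes as early as 5 and must finish by 6.
Slack of P = 1 − 0 = 1 day.

1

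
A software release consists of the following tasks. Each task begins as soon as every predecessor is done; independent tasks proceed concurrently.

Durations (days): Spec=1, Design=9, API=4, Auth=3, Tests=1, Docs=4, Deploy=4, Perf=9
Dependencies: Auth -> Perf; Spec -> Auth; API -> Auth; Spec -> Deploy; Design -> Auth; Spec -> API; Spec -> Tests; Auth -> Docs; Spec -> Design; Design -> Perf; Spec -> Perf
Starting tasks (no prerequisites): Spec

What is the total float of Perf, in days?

Spec→Design→Auth→Perf = 1+9+3+9 = 22 sets the makespan at 22 days.
The longest chain containing Perf totals 22 days.
Float = 22 − 22 = 0.

0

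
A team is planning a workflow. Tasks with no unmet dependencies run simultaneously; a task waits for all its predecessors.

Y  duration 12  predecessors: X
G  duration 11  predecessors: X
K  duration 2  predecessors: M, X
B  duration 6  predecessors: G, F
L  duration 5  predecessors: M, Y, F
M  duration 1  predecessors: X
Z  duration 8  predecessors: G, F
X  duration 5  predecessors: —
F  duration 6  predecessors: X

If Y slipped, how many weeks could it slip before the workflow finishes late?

2

Critical path: X→G→Z = 5+11+8 = 24, so the finish is 24 weeks.
Longest path through Y: 22 weeks (earliest finish 17, latest finish 19).
Slack of Y = 7 − 5 = 2 weeks.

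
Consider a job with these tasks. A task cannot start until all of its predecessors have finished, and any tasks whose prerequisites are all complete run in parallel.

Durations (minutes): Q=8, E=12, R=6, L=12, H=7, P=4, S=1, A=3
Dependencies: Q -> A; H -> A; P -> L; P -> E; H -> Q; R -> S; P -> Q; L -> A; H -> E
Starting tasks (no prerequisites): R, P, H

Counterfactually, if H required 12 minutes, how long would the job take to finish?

24

Critical path before the change: H→E = 7+12 = 19 giving 19 minutes.
H is on the critical path; changing it to 12 makes that path 24 minutes.
No other chain overtakes it, so the finish is 24 minutes.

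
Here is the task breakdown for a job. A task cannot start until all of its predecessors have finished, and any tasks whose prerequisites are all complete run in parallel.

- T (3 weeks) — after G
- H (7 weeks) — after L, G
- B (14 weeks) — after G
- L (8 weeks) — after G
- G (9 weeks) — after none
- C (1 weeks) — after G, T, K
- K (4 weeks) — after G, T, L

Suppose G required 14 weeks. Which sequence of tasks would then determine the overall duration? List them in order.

Critical path before the change: G→L→H = 9+8+7 = 24 giving 24 weeks.
G is on the critical path; changing it to 14 makes that path 29 weeks.
That remains the longest chain; total 29 weeks.

G, L, H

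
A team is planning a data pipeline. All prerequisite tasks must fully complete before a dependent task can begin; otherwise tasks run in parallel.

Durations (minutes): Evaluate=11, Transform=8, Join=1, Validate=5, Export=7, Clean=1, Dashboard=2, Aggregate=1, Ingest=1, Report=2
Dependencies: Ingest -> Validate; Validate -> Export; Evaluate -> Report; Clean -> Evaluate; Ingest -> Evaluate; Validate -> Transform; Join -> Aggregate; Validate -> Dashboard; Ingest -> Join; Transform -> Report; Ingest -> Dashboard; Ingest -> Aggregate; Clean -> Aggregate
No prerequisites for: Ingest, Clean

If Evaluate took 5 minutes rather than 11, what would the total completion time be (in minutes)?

16

The binding path is Ingest→Validate→Transform→Report = 1+5+8+2 = 16; finish at 16 minutes.
Evaluate has 2 minutes of float (longest path through it is 14).
The critical path is still Ingest→Validate→Transform→Report; finish is now 16 minutes.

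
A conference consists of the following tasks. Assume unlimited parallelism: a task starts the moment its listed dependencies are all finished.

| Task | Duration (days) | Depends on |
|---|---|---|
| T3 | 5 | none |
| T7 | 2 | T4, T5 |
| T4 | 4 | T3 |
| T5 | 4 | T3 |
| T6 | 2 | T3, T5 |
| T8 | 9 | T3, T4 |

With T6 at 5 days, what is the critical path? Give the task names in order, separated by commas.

T3, T4, T8

Critical path before the change: T3→T4→T8 = 5+4+9 = 18 giving 18 days.
T6 has 7 days of float (longest path through it is 11).
That remains the longest chain; total 18 days.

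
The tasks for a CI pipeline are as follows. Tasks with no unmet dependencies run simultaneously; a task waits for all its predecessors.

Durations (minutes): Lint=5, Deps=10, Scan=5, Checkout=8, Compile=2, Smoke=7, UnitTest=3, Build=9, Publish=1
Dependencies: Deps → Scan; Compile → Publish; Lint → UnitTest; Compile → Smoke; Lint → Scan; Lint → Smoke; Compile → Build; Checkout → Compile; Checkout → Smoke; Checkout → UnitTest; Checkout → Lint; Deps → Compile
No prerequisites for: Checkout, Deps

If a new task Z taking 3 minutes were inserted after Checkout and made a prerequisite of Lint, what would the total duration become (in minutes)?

Originally the plan takes 21 minutes.
With Z inserted, Lint now waits for max(Checkout, Z).
New critical path: Checkout→Z→Lint→Smoke = 8+3+5+7 = 23 ⇒ 23 minutes.

23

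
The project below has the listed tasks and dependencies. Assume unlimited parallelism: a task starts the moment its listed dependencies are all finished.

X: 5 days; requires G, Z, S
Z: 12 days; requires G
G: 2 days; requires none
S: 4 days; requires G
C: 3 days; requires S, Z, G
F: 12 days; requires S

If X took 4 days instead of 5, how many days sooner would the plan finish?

Actual critical path: G→Z→X = 2+12+5 = 19 ⇒ 19 days.
Since X is critical, the -1 change carries straight to that chain (now 18 days).
That remains the longest chain; total 18 days.
Change in finish: 18 − 19 = -1 days.

1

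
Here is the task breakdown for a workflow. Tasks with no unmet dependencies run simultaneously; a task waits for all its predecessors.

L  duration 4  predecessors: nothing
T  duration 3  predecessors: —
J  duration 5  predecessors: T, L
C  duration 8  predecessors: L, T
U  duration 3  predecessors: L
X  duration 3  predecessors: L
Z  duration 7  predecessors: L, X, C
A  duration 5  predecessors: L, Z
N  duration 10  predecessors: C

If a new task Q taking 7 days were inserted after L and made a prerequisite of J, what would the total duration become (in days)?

24

Originally the plan takes 24 days.
With Q inserted, J now waits for max(T, L, Q).
New critical path: L→C→Z→A = 4+8+7+5 = 24 ⇒ 24 days.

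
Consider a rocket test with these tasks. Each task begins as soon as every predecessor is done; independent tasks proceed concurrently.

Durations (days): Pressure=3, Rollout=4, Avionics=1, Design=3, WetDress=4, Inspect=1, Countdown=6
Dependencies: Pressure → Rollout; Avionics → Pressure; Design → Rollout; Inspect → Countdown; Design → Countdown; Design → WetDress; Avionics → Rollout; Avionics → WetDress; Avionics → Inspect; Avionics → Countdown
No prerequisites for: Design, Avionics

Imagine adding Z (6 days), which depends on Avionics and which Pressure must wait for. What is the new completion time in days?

Originally the job takes 9 days.
With Z inserted, Pressure now waits for max(Avionics, Z).
New critical path: Avionics→Z→Pressure→Rollout = 1+6+3+4 = 14 ⇒ 14 days.

14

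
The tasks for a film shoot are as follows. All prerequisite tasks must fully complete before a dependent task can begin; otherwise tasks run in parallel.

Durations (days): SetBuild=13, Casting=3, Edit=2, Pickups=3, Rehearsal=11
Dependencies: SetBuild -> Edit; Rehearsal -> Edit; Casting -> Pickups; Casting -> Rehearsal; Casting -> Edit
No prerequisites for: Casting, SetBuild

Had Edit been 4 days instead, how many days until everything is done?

18

As given, the longest chain is Casting→Rehearsal→Edit = 3+11+2 = 16, so the finish is 16 days.
Edit is on the critical path; changing it to 4 makes that path 18 days.
The critical path is still Casting→Rehearsal→Edit; finish is now 18 days.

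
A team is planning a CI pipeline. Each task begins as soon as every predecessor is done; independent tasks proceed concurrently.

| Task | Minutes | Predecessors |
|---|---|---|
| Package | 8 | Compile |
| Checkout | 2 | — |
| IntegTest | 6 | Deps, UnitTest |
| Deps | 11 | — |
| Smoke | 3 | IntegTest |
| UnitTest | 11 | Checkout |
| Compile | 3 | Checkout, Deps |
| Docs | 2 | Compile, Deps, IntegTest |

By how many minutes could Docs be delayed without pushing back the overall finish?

1

Critical path: Checkout→UnitTest→IntegTest→Smoke = 2+11+6+3 = 22, so the finish is 22 minutes.
The longest chain containing Docs totals 21 minutes.
Float = 22 − 21 = 1.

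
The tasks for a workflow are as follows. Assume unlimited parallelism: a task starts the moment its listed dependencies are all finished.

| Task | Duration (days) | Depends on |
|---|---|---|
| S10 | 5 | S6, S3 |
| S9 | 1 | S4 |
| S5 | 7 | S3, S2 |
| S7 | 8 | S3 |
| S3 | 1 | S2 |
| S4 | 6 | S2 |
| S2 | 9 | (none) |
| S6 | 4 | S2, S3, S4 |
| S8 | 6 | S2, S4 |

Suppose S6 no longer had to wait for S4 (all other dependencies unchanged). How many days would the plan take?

21

Original critical path: S2→S4→S6→S10 = 9+6+4+5 = 24 ⇒ 24 days.
Without S4→S6, S6's earliest start moves from 15 to 10.
After: S2→S4→S8 = 9+6+6 = 21 → 21 days.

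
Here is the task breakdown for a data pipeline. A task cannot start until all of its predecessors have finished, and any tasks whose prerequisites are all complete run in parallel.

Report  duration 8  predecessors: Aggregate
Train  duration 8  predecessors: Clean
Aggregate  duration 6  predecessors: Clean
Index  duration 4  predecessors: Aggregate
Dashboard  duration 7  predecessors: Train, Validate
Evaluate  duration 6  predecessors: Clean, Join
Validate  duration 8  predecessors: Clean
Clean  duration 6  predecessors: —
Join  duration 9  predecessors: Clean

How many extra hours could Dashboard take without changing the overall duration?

0

Clean→Validate→Dashboard = 6+8+7 = 21 sets the makespan at 21 hours.
The longest chain containing Dashboard totals 21 hours.
Float = 21 − 21 = 0.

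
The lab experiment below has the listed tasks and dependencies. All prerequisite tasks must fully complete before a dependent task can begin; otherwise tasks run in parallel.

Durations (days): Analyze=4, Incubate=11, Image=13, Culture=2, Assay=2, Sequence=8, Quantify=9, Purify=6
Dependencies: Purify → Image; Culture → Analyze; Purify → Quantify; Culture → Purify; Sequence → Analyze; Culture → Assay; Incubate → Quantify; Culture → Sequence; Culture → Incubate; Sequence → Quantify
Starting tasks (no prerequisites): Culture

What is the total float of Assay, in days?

18

The longest chain is Culture→Incubate→Quantify = 2+11+9 = 22; overall finish 22 days.
Assay finishes as early as 4 and must finish by 22.
Slack of Assay = 20 − 2 = 18 days.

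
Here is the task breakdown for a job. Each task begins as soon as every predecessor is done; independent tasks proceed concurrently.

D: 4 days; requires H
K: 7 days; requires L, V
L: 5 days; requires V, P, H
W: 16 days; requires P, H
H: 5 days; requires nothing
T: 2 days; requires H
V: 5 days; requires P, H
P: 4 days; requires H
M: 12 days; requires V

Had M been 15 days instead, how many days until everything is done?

Actual critical path: H→P→V→M = 5+4+5+12 = 26 ⇒ 26 days.
M lies on that path, so at 15 days the path becomes 29 days.
The critical path is still H→P→V→M; finish is now 29 days.

29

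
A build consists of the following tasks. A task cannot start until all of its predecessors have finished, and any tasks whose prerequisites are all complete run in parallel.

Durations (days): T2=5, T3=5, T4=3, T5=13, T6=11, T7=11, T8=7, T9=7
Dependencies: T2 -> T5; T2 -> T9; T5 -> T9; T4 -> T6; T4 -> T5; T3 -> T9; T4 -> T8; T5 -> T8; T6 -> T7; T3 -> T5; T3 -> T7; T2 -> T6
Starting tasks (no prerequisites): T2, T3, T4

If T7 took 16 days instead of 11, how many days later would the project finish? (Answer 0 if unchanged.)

Baseline: T2→T6→T7 = 5+11+11 = 27 → 27 days.
T7 is on the critical path; changing it to 16 makes that path 32 days.
That remains the longest chain; total 32 days.
Change in finish: 32 − 27 = +5 days.

5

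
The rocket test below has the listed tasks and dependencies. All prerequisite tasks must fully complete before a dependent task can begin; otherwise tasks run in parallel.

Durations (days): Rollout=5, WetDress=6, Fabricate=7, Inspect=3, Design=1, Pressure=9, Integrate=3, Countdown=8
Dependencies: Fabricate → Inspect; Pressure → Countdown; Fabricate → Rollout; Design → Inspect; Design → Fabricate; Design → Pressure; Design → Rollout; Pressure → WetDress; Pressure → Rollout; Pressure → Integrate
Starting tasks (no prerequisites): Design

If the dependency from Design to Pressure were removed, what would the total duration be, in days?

17

Before: longest chain Design→Pressure→Countdown = 1+9+8 = 18, finish 18.
Without Design→Pressure, Pressure's earliest start moves from 1 to 0.
The longest chain is now Pressure→Countdown = 9+8 = 17, so the schedule takes 17 days.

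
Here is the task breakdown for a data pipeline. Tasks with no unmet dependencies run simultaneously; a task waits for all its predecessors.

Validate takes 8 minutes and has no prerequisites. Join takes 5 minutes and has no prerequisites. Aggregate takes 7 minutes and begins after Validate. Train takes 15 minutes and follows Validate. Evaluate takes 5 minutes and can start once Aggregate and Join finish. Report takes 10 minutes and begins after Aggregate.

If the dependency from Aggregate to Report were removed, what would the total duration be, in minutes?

23

With the dependency in place, Validate→Aggregate→Report = 8+7+10 = 25 sets the finish at 25 minutes.
Without Aggregate→Report, Report's earliest start moves from 15 to 0.
After: Validate→Train = 8+15 = 23 → 23 minutes.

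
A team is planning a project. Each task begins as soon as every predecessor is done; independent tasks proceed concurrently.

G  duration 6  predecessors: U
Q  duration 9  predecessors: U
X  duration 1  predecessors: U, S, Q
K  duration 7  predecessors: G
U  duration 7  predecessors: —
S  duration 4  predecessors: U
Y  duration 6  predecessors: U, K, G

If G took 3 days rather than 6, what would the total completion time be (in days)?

Actual critical path: U→G→K→Y = 7+6+7+6 = 26 ⇒ 26 days.
G is on the critical path; changing it to 3 makes that path 23 days.
That remains the longest chain; total 23 days.

23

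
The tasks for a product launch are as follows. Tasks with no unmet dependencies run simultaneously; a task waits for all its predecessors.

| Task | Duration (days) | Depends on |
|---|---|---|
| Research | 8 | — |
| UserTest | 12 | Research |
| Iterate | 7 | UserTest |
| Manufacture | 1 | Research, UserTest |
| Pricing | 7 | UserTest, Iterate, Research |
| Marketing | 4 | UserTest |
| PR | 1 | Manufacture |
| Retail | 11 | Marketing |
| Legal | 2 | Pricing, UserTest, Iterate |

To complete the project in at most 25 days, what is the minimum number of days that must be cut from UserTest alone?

Current finish: 36 days; target: 25.
UserTest is on every critical path, so each day cut from UserTest cuts the finish by one (this holds down to a finish of 25).
Need 36 − 25 = 11 days off UserTest → UserTest becomes 1 day, finish becomes 25.

11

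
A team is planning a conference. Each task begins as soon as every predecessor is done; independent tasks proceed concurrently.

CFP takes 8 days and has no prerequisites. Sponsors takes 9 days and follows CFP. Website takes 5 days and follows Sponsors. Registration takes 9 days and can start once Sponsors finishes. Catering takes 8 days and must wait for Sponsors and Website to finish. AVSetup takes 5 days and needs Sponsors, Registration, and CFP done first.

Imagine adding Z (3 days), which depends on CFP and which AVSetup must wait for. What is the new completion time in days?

Originally the schedule takes 31 days.
With Z inserted, AVSetup now waits for max(Sponsors, Registration, CFP, Z).
New critical path: CFP→Sponsors→Registration→AVSetup = 8+9+9+5 = 31 ⇒ 31 days.

31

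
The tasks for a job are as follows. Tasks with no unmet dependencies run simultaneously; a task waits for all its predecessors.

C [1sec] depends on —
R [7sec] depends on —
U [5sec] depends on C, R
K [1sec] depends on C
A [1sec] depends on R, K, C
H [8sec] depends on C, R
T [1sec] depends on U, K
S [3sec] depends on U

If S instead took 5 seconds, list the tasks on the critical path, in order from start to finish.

R, U, S

The binding path is R→U→S = 7+5+3 = 15; finish at 15 seconds.
Since S is critical, the +2 change carries straight to that chain (now 17 seconds).
No other chain overtakes it, so the finish is 17 seconds.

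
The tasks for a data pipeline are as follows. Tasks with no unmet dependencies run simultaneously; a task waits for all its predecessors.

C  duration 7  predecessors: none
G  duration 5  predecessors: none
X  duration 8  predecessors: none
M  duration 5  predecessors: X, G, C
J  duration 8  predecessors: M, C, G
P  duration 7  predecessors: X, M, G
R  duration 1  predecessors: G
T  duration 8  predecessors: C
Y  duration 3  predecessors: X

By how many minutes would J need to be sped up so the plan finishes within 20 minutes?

1

Current finish: 21 minutes; target: 20.
J is on every critical path, so each minute cut from J cuts the finish by one (this holds down to a finish of 20).
Need 21 − 20 = 1 minute off J → J becomes 7 minutes, finish becomes 20.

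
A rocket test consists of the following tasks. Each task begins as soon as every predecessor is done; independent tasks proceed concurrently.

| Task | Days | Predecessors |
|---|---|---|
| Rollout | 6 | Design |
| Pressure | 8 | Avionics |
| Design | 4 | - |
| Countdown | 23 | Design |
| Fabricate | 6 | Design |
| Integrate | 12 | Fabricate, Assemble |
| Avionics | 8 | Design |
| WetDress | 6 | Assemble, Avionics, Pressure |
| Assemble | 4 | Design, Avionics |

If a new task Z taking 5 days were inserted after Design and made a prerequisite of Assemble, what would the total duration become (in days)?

28

Originally the plan takes 28 days.
With Z inserted, Assemble now waits for max(Design, Avionics, Z).
New critical path: Design→Avionics→Assemble→Integrate = 4+8+4+12 = 28 ⇒ 28 days.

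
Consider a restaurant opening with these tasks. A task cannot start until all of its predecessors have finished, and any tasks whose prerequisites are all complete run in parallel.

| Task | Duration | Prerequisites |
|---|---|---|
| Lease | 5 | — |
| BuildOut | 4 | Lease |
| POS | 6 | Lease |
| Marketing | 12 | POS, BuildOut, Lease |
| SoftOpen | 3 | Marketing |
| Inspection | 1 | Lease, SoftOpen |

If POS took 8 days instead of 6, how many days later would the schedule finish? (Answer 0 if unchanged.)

Actual critical path: Lease→POS→Marketing→SoftOpen→Inspection = 5+6+12+3+1 = 27 ⇒ 27 days.
POS lies on that path, so at 8 days the path becomes 29 days.
The critical path is still Lease→POS→Marketing→SoftOpen→Inspection; finish is now 29 days.
Change in finish: 29 − 27 = +2 days.

2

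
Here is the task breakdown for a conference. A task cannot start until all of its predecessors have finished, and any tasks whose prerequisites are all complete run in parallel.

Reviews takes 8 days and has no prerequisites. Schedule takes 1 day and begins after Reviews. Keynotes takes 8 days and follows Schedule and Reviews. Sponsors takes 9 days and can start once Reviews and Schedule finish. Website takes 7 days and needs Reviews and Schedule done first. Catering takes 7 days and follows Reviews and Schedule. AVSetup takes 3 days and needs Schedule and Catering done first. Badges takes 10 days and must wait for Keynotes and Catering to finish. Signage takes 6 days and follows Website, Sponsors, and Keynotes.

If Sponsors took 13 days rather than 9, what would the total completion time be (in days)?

Critical path before the change: Reviews→Schedule→Keynotes→Badges = 8+1+8+10 = 27 giving 27 days.
Sponsors has 3 days of float (longest path through it is 24).
Now Reviews→Schedule→Sponsors→Signage = 8+1+13+6 = 28 is longest, so the finish becomes 28 days.

28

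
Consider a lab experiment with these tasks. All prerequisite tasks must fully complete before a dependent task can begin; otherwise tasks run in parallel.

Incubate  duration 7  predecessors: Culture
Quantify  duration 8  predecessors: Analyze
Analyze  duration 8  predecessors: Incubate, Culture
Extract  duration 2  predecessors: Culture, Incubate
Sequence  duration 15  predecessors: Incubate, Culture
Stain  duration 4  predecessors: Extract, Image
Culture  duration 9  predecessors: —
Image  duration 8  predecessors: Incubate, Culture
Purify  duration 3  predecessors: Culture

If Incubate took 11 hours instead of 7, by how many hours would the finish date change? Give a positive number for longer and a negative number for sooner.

Actual critical path: Culture→Incubate→Analyze→Quantify = 9+7+8+8 = 32 ⇒ 32 hours.
Since Incubate is critical, the +4 change carries straight to that chain (now 36 hours).
That remains the longest chain; total 36 hours.
Change in finish: 36 − 32 = +4 hours.

4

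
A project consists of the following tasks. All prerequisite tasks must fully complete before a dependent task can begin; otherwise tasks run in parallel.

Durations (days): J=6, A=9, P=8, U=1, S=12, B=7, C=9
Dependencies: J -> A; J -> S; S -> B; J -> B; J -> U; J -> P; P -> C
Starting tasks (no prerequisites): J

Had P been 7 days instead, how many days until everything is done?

25

Baseline: J→S→B = 6+12+7 = 25 → 25 days.
The longest path through P is only 23 days, so P has float 2.
The critical path is still J→S→B; finish is now 25 days.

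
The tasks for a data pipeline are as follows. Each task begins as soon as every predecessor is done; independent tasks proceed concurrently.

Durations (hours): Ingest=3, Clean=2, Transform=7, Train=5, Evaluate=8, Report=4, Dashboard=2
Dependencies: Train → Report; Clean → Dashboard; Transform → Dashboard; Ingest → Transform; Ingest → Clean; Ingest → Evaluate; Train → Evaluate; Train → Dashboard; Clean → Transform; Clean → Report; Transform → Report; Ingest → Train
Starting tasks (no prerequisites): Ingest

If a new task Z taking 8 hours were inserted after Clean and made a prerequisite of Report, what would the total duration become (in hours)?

17

Originally the schedule takes 16 hours.
With Z inserted, Report now waits for max(Train, Clean, Transform, Z).
New critical path: Ingest→Clean→Z→Report = 3+2+8+4 = 17 ⇒ 17 hours.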